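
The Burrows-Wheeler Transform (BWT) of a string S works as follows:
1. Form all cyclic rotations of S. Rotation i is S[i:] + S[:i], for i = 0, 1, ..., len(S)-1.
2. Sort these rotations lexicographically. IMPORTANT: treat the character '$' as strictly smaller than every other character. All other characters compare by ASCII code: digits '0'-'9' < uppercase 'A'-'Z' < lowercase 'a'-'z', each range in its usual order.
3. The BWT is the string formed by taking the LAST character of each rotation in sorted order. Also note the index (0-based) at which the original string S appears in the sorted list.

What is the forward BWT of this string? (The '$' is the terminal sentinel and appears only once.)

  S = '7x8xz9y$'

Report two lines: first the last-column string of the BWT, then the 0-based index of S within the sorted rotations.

Answer: y$xz789x
1

Derivation:
All 8 rotations (rotation i = S[i:]+S[:i]):
  rot[0] = 7x8xz9y$
  rot[1] = x8xz9y$7
  rot[2] = 8xz9y$7x
  rot[3] = xz9y$7x8
  rot[4] = z9y$7x8x
  rot[5] = 9y$7x8xz
  rot[6] = y$7x8xz9
  rot[7] = $7x8xz9y
Sorted (with $ < everything):
  sorted[0] = $7x8xz9y  (last char: 'y')
  sorted[1] = 7x8xz9y$  (last char: '$')
  sorted[2] = 8xz9y$7x  (last char: 'x')
  sorted[3] = 9y$7x8xz  (last char: 'z')
  sorted[4] = x8xz9y$7  (last char: '7')
  sorted[5] = xz9y$7x8  (last char: '8')
  sorted[6] = y$7x8xz9  (last char: '9')
  sorted[7] = z9y$7x8x  (last char: 'x')
Last column: y$xz789x
Original string S is at sorted index 1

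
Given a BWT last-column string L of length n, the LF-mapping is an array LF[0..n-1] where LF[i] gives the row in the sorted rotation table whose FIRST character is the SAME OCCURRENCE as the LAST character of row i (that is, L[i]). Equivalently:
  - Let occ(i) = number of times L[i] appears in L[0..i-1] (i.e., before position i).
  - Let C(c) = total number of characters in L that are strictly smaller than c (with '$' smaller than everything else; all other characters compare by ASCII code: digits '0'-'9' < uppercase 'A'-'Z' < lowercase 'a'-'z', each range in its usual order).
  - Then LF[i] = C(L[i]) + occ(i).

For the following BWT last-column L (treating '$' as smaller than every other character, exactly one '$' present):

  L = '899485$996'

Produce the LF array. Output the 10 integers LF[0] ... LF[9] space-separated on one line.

Char counts: '$':1, '4':1, '5':1, '6':1, '8':2, '9':4
C (first-col start): C('$')=0, C('4')=1, C('5')=2, C('6')=3, C('8')=4, C('9')=6
L[0]='8': occ=0, LF[0]=C('8')+0=4+0=4
L[1]='9': occ=0, LF[1]=C('9')+0=6+0=6
L[2]='9': occ=1, LF[2]=C('9')+1=6+1=7
L[3]='4': occ=0, LF[3]=C('4')+0=1+0=1
L[4]='8': occ=1, LF[4]=C('8')+1=4+1=5
L[5]='5': occ=0, LF[5]=C('5')+0=2+0=2
L[6]='$': occ=0, LF[6]=C('$')+0=0+0=0
L[7]='9': occ=2, LF[7]=C('9')+2=6+2=8
L[8]='9': occ=3, LF[8]=C('9')+3=6+3=9
L[9]='6': occ=0, LF[9]=C('6')+0=3+0=3

Answer: 4 6 7 1 5 2 0 8 9 3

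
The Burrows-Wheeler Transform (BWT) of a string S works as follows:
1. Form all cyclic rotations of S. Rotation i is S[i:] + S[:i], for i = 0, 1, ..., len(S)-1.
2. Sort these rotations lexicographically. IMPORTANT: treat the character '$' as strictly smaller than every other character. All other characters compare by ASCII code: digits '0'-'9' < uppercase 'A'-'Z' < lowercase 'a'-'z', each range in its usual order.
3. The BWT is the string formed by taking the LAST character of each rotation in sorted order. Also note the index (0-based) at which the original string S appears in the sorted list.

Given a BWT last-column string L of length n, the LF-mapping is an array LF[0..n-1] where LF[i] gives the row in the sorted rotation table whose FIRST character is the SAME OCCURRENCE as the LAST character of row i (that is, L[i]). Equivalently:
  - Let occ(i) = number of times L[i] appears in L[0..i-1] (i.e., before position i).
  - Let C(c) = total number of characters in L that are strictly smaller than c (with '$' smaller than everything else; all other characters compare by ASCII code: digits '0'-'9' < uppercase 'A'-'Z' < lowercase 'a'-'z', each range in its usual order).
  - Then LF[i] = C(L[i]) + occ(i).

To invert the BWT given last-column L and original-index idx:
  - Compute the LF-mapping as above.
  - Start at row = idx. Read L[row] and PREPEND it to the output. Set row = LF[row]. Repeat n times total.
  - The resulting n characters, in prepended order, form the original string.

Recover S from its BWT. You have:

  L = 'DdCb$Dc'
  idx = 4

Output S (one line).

LF mapping: 2 6 1 4 0 3 5
Walk LF starting at row 4, prepending L[row]:
  step 1: row=4, L[4]='$', prepend. Next row=LF[4]=0
  step 2: row=0, L[0]='D', prepend. Next row=LF[0]=2
  step 3: row=2, L[2]='C', prepend. Next row=LF[2]=1
  step 4: row=1, L[1]='d', prepend. Next row=LF[1]=6
  step 5: row=6, L[6]='c', prepend. Next row=LF[6]=5
  step 6: row=5, L[5]='D', prepend. Next row=LF[5]=3
  step 7: row=3, L[3]='b', prepend. Next row=LF[3]=4
Reversed output: bDcdCD$

Answer: bDcdCD$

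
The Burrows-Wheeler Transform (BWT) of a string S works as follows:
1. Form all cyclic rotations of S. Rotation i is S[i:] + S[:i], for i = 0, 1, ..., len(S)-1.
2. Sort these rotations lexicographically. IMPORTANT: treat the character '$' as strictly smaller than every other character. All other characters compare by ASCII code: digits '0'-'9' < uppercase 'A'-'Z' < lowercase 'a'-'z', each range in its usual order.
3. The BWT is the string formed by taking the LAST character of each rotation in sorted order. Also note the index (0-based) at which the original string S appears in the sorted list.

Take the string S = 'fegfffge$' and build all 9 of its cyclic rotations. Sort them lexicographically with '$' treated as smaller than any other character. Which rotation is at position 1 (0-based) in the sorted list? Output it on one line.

All 9 rotations (rotation i = S[i:]+S[:i]):
  rot[0] = fegfffge$
  rot[1] = egfffge$f
  rot[2] = gfffge$fe
  rot[3] = fffge$feg
  rot[4] = ffge$fegf
  rot[5] = fge$fegff
  rot[6] = ge$fegfff
  rot[7] = e$fegfffg
  rot[8] = $fegfffge
Sorted (with $ < everything):
  sorted[0] = $fegfffge
  sorted[1] = e$fegfffg
  sorted[2] = egfffge$f
  sorted[3] = fegfffge$
  sorted[4] = fffge$feg
  sorted[5] = ffge$fegf
  sorted[6] = fge$fegff
  sorted[7] = ge$fegfff
  sorted[8] = gfffge$fe
sorted[1] = e$fegfffg

Answer: e$fegfffg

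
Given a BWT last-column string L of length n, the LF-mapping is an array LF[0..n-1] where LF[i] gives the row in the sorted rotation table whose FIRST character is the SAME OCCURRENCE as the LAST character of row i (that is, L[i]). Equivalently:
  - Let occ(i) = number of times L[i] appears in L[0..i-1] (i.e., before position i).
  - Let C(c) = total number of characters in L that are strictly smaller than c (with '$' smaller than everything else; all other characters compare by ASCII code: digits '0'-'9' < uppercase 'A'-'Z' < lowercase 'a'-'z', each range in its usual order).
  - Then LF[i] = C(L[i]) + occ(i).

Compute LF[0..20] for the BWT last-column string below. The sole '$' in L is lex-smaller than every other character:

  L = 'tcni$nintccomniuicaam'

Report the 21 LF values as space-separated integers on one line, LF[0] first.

Char counts: '$':1, 'a':2, 'c':4, 'i':4, 'm':2, 'n':4, 'o':1, 't':2, 'u':1
C (first-col start): C('$')=0, C('a')=1, C('c')=3, C('i')=7, C('m')=11, C('n')=13, C('o')=17, C('t')=18, C('u')=20
L[0]='t': occ=0, LF[0]=C('t')+0=18+0=18
L[1]='c': occ=0, LF[1]=C('c')+0=3+0=3
L[2]='n': occ=0, LF[2]=C('n')+0=13+0=13
L[3]='i': occ=0, LF[3]=C('i')+0=7+0=7
L[4]='$': occ=0, LF[4]=C('$')+0=0+0=0
L[5]='n': occ=1, LF[5]=C('n')+1=13+1=14
L[6]='i': occ=1, LF[6]=C('i')+1=7+1=8
L[7]='n': occ=2, LF[7]=C('n')+2=13+2=15
L[8]='t': occ=1, LF[8]=C('t')+1=18+1=19
L[9]='c': occ=1, LF[9]=C('c')+1=3+1=4
L[10]='c': occ=2, LF[10]=C('c')+2=3+2=5
L[11]='o': occ=0, LF[11]=C('o')+0=17+0=17
L[12]='m': occ=0, LF[12]=C('m')+0=11+0=11
L[13]='n': occ=3, LF[13]=C('n')+3=13+3=16
L[14]='i': occ=2, LF[14]=C('i')+2=7+2=9
L[15]='u': occ=0, LF[15]=C('u')+0=20+0=20
L[16]='i': occ=3, LF[16]=C('i')+3=7+3=10
L[17]='c': occ=3, LF[17]=C('c')+3=3+3=6
L[18]='a': occ=0, LF[18]=C('a')+0=1+0=1
L[19]='a': occ=1, LF[19]=C('a')+1=1+1=2
L[20]='m': occ=1, LF[20]=C('m')+1=11+1=12

Answer: 18 3 13 7 0 14 8 15 19 4 5 17 11 16 9 20 10 6 1 2 12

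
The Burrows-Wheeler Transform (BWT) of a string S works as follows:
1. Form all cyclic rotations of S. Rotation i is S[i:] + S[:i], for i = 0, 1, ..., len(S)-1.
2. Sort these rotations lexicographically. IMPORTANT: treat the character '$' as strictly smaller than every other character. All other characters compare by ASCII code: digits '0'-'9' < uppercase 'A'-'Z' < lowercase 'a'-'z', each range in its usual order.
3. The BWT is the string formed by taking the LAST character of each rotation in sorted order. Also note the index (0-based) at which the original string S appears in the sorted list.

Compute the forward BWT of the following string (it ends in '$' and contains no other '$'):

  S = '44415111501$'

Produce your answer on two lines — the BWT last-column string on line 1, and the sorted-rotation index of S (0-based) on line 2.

All 12 rotations (rotation i = S[i:]+S[:i]):
  rot[0] = 44415111501$
  rot[1] = 4415111501$4
  rot[2] = 415111501$44
  rot[3] = 15111501$444
  rot[4] = 5111501$4441
  rot[5] = 111501$44415
  rot[6] = 11501$444151
  rot[7] = 1501$4441511
  rot[8] = 501$44415111
  rot[9] = 01$444151115
  rot[10] = 1$4441511150
  rot[11] = $44415111501
Sorted (with $ < everything):
  sorted[0] = $44415111501  (last char: '1')
  sorted[1] = 01$444151115  (last char: '5')
  sorted[2] = 1$4441511150  (last char: '0')
  sorted[3] = 111501$44415  (last char: '5')
  sorted[4] = 11501$444151  (last char: '1')
  sorted[5] = 1501$4441511  (last char: '1')
  sorted[6] = 15111501$444  (last char: '4')
  sorted[7] = 415111501$44  (last char: '4')
  sorted[8] = 4415111501$4  (last char: '4')
  sorted[9] = 44415111501$  (last char: '$')
  sorted[10] = 501$44415111  (last char: '1')
  sorted[11] = 5111501$4441  (last char: '1')
Last column: 150511444$11
Original string S is at sorted index 9

Answer: 150511444$11
9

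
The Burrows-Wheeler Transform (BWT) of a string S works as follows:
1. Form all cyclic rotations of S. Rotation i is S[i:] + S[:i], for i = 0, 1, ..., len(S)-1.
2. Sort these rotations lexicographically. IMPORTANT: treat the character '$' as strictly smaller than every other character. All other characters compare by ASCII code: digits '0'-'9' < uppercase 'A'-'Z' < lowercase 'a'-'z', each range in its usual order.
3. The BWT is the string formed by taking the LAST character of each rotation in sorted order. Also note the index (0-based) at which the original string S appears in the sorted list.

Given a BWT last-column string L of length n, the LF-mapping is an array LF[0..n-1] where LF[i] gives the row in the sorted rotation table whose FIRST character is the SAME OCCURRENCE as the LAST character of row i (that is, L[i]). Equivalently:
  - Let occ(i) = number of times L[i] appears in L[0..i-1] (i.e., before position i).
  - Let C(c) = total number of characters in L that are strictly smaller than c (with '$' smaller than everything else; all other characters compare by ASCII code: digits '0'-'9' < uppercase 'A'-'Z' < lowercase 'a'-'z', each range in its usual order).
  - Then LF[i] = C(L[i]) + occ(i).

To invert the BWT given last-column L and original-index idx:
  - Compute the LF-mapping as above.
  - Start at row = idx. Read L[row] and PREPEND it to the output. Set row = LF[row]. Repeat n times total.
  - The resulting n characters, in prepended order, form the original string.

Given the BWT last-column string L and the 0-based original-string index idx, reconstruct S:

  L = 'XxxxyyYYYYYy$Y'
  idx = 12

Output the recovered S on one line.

Answer: yYxYYxYYyyYxX$

Derivation:
LF mapping: 1 8 9 10 11 12 2 3 4 5 6 13 0 7
Walk LF starting at row 12, prepending L[row]:
  step 1: row=12, L[12]='$', prepend. Next row=LF[12]=0
  step 2: row=0, L[0]='X', prepend. Next row=LF[0]=1
  step 3: row=1, L[1]='x', prepend. Next row=LF[1]=8
  step 4: row=8, L[8]='Y', prepend. Next row=LF[8]=4
  step 5: row=4, L[4]='y', prepend. Next row=LF[4]=11
  step 6: row=11, L[11]='y', prepend. Next row=LF[11]=13
  step 7: row=13, L[13]='Y', prepend. Next row=LF[13]=7
  step 8: row=7, L[7]='Y', prepend. Next row=LF[7]=3
  step 9: row=3, L[3]='x', prepend. Next row=LF[3]=10
  step 10: row=10, L[10]='Y', prepend. Next row=LF[10]=6
  step 11: row=6, L[6]='Y', prepend. Next row=LF[6]=2
  step 12: row=2, L[2]='x', prepend. Next row=LF[2]=9
  step 13: row=9, L[9]='Y', prepend. Next row=LF[9]=5
  step 14: row=5, L[5]='y', prepend. Next row=LF[5]=12
Reversed output: yYxYYxYYyyYxX$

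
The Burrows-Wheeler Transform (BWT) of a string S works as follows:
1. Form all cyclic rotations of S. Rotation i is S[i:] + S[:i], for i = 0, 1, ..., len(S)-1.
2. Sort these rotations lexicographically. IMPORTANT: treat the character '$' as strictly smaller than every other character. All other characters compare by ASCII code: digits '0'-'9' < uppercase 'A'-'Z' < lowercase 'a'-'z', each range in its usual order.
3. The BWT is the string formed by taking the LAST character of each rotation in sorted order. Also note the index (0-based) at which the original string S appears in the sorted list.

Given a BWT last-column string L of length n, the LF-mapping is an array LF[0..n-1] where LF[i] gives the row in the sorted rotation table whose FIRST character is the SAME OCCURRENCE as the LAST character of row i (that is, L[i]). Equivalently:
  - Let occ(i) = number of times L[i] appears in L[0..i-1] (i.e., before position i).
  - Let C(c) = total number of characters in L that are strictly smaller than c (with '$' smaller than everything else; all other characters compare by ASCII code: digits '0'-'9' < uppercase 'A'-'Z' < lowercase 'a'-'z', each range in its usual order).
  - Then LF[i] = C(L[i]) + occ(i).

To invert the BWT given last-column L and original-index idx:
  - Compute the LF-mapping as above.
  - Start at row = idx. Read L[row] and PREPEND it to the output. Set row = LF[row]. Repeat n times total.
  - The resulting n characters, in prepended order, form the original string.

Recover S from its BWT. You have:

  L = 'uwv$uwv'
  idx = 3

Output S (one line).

LF mapping: 1 5 3 0 2 6 4
Walk LF starting at row 3, prepending L[row]:
  step 1: row=3, L[3]='$', prepend. Next row=LF[3]=0
  step 2: row=0, L[0]='u', prepend. Next row=LF[0]=1
  step 3: row=1, L[1]='w', prepend. Next row=LF[1]=5
  step 4: row=5, L[5]='w', prepend. Next row=LF[5]=6
  step 5: row=6, L[6]='v', prepend. Next row=LF[6]=4
  step 6: row=4, L[4]='u', prepend. Next row=LF[4]=2
  step 7: row=2, L[2]='v', prepend. Next row=LF[2]=3
Reversed output: vuvwwu$

Answer: vuvwwu$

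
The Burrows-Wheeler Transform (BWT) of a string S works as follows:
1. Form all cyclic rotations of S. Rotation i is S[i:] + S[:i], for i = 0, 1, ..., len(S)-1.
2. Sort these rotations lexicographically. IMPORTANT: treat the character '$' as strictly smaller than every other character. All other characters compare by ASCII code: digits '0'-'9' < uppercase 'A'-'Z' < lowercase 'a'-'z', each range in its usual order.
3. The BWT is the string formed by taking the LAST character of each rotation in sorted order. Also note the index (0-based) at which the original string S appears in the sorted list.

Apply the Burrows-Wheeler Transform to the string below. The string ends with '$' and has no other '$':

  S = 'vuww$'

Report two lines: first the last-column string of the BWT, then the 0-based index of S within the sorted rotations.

Answer: wv$wu
2

Derivation:
All 5 rotations (rotation i = S[i:]+S[:i]):
  rot[0] = vuww$
  rot[1] = uww$v
  rot[2] = ww$vu
  rot[3] = w$vuw
  rot[4] = $vuww
Sorted (with $ < everything):
  sorted[0] = $vuww  (last char: 'w')
  sorted[1] = uww$v  (last char: 'v')
  sorted[2] = vuww$  (last char: '$')
  sorted[3] = w$vuw  (last char: 'w')
  sorted[4] = ww$vu  (last char: 'u')
Last column: wv$wu
Original string S is at sorted index 2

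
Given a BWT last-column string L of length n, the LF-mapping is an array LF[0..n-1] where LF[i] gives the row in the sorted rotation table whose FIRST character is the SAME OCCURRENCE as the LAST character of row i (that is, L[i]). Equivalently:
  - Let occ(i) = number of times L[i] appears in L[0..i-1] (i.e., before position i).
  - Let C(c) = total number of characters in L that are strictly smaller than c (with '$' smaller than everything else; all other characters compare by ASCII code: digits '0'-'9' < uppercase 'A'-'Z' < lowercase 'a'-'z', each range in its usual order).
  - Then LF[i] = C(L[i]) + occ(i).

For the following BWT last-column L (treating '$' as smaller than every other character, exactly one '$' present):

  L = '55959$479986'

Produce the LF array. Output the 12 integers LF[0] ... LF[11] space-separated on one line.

Char counts: '$':1, '4':1, '5':3, '6':1, '7':1, '8':1, '9':4
C (first-col start): C('$')=0, C('4')=1, C('5')=2, C('6')=5, C('7')=6, C('8')=7, C('9')=8
L[0]='5': occ=0, LF[0]=C('5')+0=2+0=2
L[1]='5': occ=1, LF[1]=C('5')+1=2+1=3
L[2]='9': occ=0, LF[2]=C('9')+0=8+0=8
L[3]='5': occ=2, LF[3]=C('5')+2=2+2=4
L[4]='9': occ=1, LF[4]=C('9')+1=8+1=9
L[5]='$': occ=0, LF[5]=C('$')+0=0+0=0
L[6]='4': occ=0, LF[6]=C('4')+0=1+0=1
L[7]='7': occ=0, LF[7]=C('7')+0=6+0=6
L[8]='9': occ=2, LF[8]=C('9')+2=8+2=10
L[9]='9': occ=3, LF[9]=C('9')+3=8+3=11
L[10]='8': occ=0, LF[10]=C('8')+0=7+0=7
L[11]='6': occ=0, LF[11]=C('6')+0=5+0=5

Answer: 2 3 8 4 9 0 1 6 10 11 7 5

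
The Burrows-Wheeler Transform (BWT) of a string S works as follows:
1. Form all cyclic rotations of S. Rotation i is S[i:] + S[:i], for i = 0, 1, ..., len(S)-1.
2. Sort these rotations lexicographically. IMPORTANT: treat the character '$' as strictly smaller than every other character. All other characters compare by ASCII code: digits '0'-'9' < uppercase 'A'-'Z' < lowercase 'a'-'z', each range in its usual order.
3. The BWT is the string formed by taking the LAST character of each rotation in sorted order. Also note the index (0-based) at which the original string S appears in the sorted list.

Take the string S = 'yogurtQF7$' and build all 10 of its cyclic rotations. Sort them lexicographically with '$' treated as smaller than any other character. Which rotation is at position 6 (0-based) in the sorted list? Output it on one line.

Answer: rtQF7$yogu

Derivation:
All 10 rotations (rotation i = S[i:]+S[:i]):
  rot[0] = yogurtQF7$
  rot[1] = ogurtQF7$y
  rot[2] = gurtQF7$yo
  rot[3] = urtQF7$yog
  rot[4] = rtQF7$yogu
  rot[5] = tQF7$yogur
  rot[6] = QF7$yogurt
  rot[7] = F7$yogurtQ
  rot[8] = 7$yogurtQF
  rot[9] = $yogurtQF7
Sorted (with $ < everything):
  sorted[0] = $yogurtQF7
  sorted[1] = 7$yogurtQF
  sorted[2] = F7$yogurtQ
  sorted[3] = QF7$yogurt
  sorted[4] = gurtQF7$yo
  sorted[5] = ogurtQF7$y
  sorted[6] = rtQF7$yogu
  sorted[7] = tQF7$yogur
  sorted[8] = urtQF7$yog
  sorted[9] = yogurtQF7$
sorted[6] = rtQF7$yogu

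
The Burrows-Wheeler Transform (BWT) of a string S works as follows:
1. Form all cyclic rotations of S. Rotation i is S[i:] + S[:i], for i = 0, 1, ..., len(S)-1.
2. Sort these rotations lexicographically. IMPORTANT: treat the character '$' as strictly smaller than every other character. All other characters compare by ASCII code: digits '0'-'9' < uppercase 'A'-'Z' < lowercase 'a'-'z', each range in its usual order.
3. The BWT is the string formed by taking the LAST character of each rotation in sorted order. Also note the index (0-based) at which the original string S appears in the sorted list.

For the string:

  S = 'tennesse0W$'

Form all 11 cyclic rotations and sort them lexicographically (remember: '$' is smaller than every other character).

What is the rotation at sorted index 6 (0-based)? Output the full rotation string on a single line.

Answer: nesse0W$ten

Derivation:
All 11 rotations (rotation i = S[i:]+S[:i]):
  rot[0] = tennesse0W$
  rot[1] = ennesse0W$t
  rot[2] = nnesse0W$te
  rot[3] = nesse0W$ten
  rot[4] = esse0W$tenn
  rot[5] = sse0W$tenne
  rot[6] = se0W$tennes
  rot[7] = e0W$tenness
  rot[8] = 0W$tennesse
  rot[9] = W$tennesse0
  rot[10] = $tennesse0W
Sorted (with $ < everything):
  sorted[0] = $tennesse0W
  sorted[1] = 0W$tennesse
  sorted[2] = W$tennesse0
  sorted[3] = e0W$tenness
  sorted[4] = ennesse0W$t
  sorted[5] = esse0W$tenn
  sorted[6] = nesse0W$ten
  sorted[7] = nnesse0W$te
  sorted[8] = se0W$tennes
  sorted[9] = sse0W$tenne
  sorted[10] = tennesse0W$
sorted[6] = nesse0W$ten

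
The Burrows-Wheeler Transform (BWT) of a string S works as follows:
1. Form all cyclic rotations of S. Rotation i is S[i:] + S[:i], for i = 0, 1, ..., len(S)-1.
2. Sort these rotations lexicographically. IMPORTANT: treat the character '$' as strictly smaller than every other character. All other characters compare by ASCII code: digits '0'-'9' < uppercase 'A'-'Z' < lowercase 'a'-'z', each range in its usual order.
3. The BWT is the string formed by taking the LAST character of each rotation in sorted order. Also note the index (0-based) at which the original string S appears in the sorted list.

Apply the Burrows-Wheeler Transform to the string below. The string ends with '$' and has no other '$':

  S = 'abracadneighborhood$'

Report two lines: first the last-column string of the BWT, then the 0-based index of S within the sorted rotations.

Answer: d$rchaaoanigredohbbo
1

Derivation:
All 20 rotations (rotation i = S[i:]+S[:i]):
  rot[0] = abracadneighborhood$
  rot[1] = bracadneighborhood$a
  rot[2] = racadneighborhood$ab
  rot[3] = acadneighborhood$abr
  rot[4] = cadneighborhood$abra
  rot[5] = adneighborhood$abrac
  rot[6] = dneighborhood$abraca
  rot[7] = neighborhood$abracad
  rot[8] = eighborhood$abracadn
  rot[9] = ighborhood$abracadne
  rot[10] = ghborhood$abracadnei
  rot[11] = hborhood$abracadneig
  rot[12] = borhood$abracadneigh
  rot[13] = orhood$abracadneighb
  rot[14] = rhood$abracadneighbo
  rot[15] = hood$abracadneighbor
  rot[16] = ood$abracadneighborh
  rot[17] = od$abracadneighborho
  rot[18] = d$abracadneighborhoo
  rot[19] = $abracadneighborhood
Sorted (with $ < everything):
  sorted[0] = $abracadneighborhood  (last char: 'd')
  sorted[1] = abracadneighborhood$  (last char: '$')
  sorted[2] = acadneighborhood$abr  (last char: 'r')
  sorted[3] = adneighborhood$abrac  (last char: 'c')
  sorted[4] = borhood$abracadneigh  (last char: 'h')
  sorted[5] = bracadneighborhood$a  (last char: 'a')
  sorted[6] = cadneighborhood$abra  (last char: 'a')
  sorted[7] = d$abracadneighborhoo  (last char: 'o')
  sorted[8] = dneighborhood$abraca  (last char: 'a')
  sorted[9] = eighborhood$abracadn  (last char: 'n')
  sorted[10] = ghborhood$abracadnei  (last char: 'i')
  sorted[11] = hborhood$abracadneig  (last char: 'g')
  sorted[12] = hood$abracadneighbor  (last char: 'r')
  sorted[13] = ighborhood$abracadne  (last char: 'e')
  sorted[14] = neighborhood$abracad  (last char: 'd')
  sorted[15] = od$abracadneighborho  (last char: 'o')
  sorted[16] = ood$abracadneighborh  (last char: 'h')
  sorted[17] = orhood$abracadneighb  (last char: 'b')
  sorted[18] = racadneighborhood$ab  (last char: 'b')
  sorted[19] = rhood$abracadneighbo  (last char: 'o')
Last column: d$rchaaoanigredohbbo
Original string S is at sorted index 1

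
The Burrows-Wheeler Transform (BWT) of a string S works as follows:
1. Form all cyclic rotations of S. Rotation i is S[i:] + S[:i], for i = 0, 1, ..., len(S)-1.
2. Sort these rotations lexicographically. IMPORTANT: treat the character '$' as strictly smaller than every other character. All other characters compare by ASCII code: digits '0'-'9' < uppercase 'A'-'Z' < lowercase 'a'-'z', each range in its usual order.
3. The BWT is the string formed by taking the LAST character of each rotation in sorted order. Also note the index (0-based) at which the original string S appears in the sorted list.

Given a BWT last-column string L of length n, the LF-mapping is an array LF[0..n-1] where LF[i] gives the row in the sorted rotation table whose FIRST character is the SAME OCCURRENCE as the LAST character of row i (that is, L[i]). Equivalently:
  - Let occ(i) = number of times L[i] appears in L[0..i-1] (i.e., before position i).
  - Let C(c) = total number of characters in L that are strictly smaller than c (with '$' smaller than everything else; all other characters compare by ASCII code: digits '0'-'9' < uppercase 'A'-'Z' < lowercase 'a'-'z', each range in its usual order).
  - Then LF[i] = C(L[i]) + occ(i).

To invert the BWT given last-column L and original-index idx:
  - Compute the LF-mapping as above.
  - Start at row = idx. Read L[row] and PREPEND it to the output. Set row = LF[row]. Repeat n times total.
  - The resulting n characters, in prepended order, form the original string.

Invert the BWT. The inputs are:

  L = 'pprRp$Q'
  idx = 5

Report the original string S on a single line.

Answer: ppQrRp$

Derivation:
LF mapping: 3 4 6 2 5 0 1
Walk LF starting at row 5, prepending L[row]:
  step 1: row=5, L[5]='$', prepend. Next row=LF[5]=0
  step 2: row=0, L[0]='p', prepend. Next row=LF[0]=3
  step 3: row=3, L[3]='R', prepend. Next row=LF[3]=2
  step 4: row=2, L[2]='r', prepend. Next row=LF[2]=6
  step 5: row=6, L[6]='Q', prepend. Next row=LF[6]=1
  step 6: row=1, L[1]='p', prepend. Next row=LF[1]=4
  step 7: row=4, L[4]='p', prepend. Next row=LF[4]=5
Reversed output: ppQrRp$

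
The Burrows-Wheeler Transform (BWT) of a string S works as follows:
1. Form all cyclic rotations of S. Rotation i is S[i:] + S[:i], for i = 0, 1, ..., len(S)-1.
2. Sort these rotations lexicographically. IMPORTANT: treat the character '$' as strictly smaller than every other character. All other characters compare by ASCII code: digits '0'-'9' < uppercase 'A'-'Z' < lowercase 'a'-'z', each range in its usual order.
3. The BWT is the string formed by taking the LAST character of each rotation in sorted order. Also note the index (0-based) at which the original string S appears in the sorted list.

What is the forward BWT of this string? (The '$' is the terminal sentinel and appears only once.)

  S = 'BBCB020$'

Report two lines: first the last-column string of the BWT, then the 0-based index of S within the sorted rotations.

All 8 rotations (rotation i = S[i:]+S[:i]):
  rot[0] = BBCB020$
  rot[1] = BCB020$B
  rot[2] = CB020$BB
  rot[3] = B020$BBC
  rot[4] = 020$BBCB
  rot[5] = 20$BBCB0
  rot[6] = 0$BBCB02
  rot[7] = $BBCB020
Sorted (with $ < everything):
  sorted[0] = $BBCB020  (last char: '0')
  sorted[1] = 0$BBCB02  (last char: '2')
  sorted[2] = 020$BBCB  (last char: 'B')
  sorted[3] = 20$BBCB0  (last char: '0')
  sorted[4] = B020$BBC  (last char: 'C')
  sorted[5] = BBCB020$  (last char: '$')
  sorted[6] = BCB020$B  (last char: 'B')
  sorted[7] = CB020$BB  (last char: 'B')
Last column: 02B0C$BB
Original string S is at sorted index 5

Answer: 02B0C$BB
5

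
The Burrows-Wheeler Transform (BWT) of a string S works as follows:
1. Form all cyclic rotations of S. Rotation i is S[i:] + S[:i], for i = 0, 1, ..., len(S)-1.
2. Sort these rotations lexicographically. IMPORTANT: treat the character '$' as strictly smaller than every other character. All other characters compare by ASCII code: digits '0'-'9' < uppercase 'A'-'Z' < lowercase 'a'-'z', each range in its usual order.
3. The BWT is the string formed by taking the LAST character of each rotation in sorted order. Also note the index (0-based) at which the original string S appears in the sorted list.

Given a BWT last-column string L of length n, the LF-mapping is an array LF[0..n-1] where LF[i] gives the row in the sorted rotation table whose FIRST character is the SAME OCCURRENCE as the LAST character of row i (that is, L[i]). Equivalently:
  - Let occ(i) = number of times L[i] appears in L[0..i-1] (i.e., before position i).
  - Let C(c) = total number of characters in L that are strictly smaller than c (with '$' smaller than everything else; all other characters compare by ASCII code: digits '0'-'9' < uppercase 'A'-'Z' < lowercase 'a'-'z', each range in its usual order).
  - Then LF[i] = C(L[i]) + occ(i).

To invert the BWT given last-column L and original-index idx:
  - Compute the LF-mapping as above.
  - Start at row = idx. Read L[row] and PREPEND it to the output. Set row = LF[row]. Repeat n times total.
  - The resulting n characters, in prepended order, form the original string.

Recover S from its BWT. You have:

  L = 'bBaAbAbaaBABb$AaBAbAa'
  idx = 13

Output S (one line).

LF mapping: 16 7 11 1 17 2 18 12 13 8 3 9 19 0 4 14 10 5 20 6 15
Walk LF starting at row 13, prepending L[row]:
  step 1: row=13, L[13]='$', prepend. Next row=LF[13]=0
  step 2: row=0, L[0]='b', prepend. Next row=LF[0]=16
  step 3: row=16, L[16]='B', prepend. Next row=LF[16]=10
  step 4: row=10, L[10]='A', prepend. Next row=LF[10]=3
  step 5: row=3, L[3]='A', prepend. Next row=LF[3]=1
  step 6: row=1, L[1]='B', prepend. Next row=LF[1]=7
  step 7: row=7, L[7]='a', prepend. Next row=LF[7]=12
  step 8: row=12, L[12]='b', prepend. Next row=LF[12]=19
  step 9: row=19, L[19]='A', prepend. Next row=LF[19]=6
  step 10: row=6, L[6]='b', prepend. Next row=LF[6]=18
  step 11: row=18, L[18]='b', prepend. Next row=LF[18]=20
  step 12: row=20, L[20]='a', prepend. Next row=LF[20]=15
  step 13: row=15, L[15]='a', prepend. Next row=LF[15]=14
  step 14: row=14, L[14]='A', prepend. Next row=LF[14]=4
  step 15: row=4, L[4]='b', prepend. Next row=LF[4]=17
  step 16: row=17, L[17]='A', prepend. Next row=LF[17]=5
  step 17: row=5, L[5]='A', prepend. Next row=LF[5]=2
  step 18: row=2, L[2]='a', prepend. Next row=LF[2]=11
  step 19: row=11, L[11]='B', prepend. Next row=LF[11]=9
  step 20: row=9, L[9]='B', prepend. Next row=LF[9]=8
  step 21: row=8, L[8]='a', prepend. Next row=LF[8]=13
Reversed output: aBBaAAbAaabbAbaBAABb$

Answer: aBBaAAbAaabbAbaBAABb$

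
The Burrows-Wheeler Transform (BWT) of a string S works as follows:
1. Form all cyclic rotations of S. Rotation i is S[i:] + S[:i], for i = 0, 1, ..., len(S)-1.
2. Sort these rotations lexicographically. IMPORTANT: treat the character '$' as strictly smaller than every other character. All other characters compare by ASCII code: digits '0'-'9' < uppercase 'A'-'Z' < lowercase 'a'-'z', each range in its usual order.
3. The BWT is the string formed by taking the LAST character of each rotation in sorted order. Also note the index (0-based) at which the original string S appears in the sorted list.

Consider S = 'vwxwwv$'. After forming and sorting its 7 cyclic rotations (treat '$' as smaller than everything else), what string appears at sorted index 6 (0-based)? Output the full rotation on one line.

All 7 rotations (rotation i = S[i:]+S[:i]):
  rot[0] = vwxwwv$
  rot[1] = wxwwv$v
  rot[2] = xwwv$vw
  rot[3] = wwv$vwx
  rot[4] = wv$vwxw
  rot[5] = v$vwxww
  rot[6] = $vwxwwv
Sorted (with $ < everything):
  sorted[0] = $vwxwwv
  sorted[1] = v$vwxww
  sorted[2] = vwxwwv$
  sorted[3] = wv$vwxw
  sorted[4] = wwv$vwx
  sorted[5] = wxwwv$v
  sorted[6] = xwwv$vw
sorted[6] = xwwv$vw

Answer: xwwv$vw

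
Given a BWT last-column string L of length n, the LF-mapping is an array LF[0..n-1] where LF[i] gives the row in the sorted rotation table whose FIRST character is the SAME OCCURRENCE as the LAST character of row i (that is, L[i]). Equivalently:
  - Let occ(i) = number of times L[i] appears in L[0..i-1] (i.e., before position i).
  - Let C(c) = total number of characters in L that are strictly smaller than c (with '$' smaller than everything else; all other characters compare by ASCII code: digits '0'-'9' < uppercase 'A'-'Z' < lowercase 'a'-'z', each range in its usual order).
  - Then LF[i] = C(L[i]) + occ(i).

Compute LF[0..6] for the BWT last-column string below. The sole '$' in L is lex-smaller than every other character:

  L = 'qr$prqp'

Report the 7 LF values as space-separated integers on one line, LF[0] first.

Answer: 3 5 0 1 6 4 2

Derivation:
Char counts: '$':1, 'p':2, 'q':2, 'r':2
C (first-col start): C('$')=0, C('p')=1, C('q')=3, C('r')=5
L[0]='q': occ=0, LF[0]=C('q')+0=3+0=3
L[1]='r': occ=0, LF[1]=C('r')+0=5+0=5
L[2]='$': occ=0, LF[2]=C('$')+0=0+0=0
L[3]='p': occ=0, LF[3]=C('p')+0=1+0=1
L[4]='r': occ=1, LF[4]=C('r')+1=5+1=6
L[5]='q': occ=1, LF[5]=C('q')+1=3+1=4
L[6]='p': occ=1, LF[6]=C('p')+1=1+1=2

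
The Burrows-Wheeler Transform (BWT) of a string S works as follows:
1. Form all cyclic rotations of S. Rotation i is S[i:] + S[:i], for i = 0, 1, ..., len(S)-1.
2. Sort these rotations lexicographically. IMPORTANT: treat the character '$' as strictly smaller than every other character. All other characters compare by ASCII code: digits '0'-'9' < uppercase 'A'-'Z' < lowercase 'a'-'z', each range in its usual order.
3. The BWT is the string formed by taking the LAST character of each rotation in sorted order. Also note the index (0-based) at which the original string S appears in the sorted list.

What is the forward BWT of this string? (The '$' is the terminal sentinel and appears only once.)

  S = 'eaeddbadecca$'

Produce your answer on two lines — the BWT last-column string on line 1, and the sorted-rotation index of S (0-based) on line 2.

Answer: acbedcedea$da
10

Derivation:
All 13 rotations (rotation i = S[i:]+S[:i]):
  rot[0] = eaeddbadecca$
  rot[1] = aeddbadecca$e
  rot[2] = eddbadecca$ea
  rot[3] = ddbadecca$eae
  rot[4] = dbadecca$eaed
  rot[5] = badecca$eaedd
  rot[6] = adecca$eaeddb
  rot[7] = decca$eaeddba
  rot[8] = ecca$eaeddbad
  rot[9] = cca$eaeddbade
  rot[10] = ca$eaeddbadec
  rot[11] = a$eaeddbadecc
  rot[12] = $eaeddbadecca
Sorted (with $ < everything):
  sorted[0] = $eaeddbadecca  (last char: 'a')
  sorted[1] = a$eaeddbadecc  (last char: 'c')
  sorted[2] = adecca$eaeddb  (last char: 'b')
  sorted[3] = aeddbadecca$e  (last char: 'e')
  sorted[4] = badecca$eaedd  (last char: 'd')
  sorted[5] = ca$eaeddbadec  (last char: 'c')
  sorted[6] = cca$eaeddbade  (last char: 'e')
  sorted[7] = dbadecca$eaed  (last char: 'd')
  sorted[8] = ddbadecca$eae  (last char: 'e')
  sorted[9] = decca$eaeddba  (last char: 'a')
  sorted[10] = eaeddbadecca$  (last char: '$')
  sorted[11] = ecca$eaeddbad  (last char: 'd')
  sorted[12] = eddbadecca$ea  (last char: 'a')
Last column: acbedcedea$da
Original string S is at sorted index 10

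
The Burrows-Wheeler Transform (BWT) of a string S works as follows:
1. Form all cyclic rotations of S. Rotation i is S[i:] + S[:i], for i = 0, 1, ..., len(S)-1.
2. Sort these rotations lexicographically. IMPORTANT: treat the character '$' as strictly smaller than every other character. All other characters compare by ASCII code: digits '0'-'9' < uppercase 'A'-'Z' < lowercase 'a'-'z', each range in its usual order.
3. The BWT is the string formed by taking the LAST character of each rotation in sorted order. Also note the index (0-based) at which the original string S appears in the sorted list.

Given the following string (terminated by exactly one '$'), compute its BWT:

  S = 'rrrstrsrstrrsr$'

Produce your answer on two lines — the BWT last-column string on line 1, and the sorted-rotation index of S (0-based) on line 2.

All 15 rotations (rotation i = S[i:]+S[:i]):
  rot[0] = rrrstrsrstrrsr$
  rot[1] = rrstrsrstrrsr$r
  rot[2] = rstrsrstrrsr$rr
  rot[3] = strsrstrrsr$rrr
  rot[4] = trsrstrrsr$rrrs
  rot[5] = rsrstrrsr$rrrst
  rot[6] = srstrrsr$rrrstr
  rot[7] = rstrrsr$rrrstrs
  rot[8] = strrsr$rrrstrsr
  rot[9] = trrsr$rrrstrsrs
  rot[10] = rrsr$rrrstrsrst
  rot[11] = rsr$rrrstrsrstr
  rot[12] = sr$rrrstrsrstrr
  rot[13] = r$rrrstrsrstrrs
  rot[14] = $rrrstrsrstrrsr
Sorted (with $ < everything):
  sorted[0] = $rrrstrsrstrrsr  (last char: 'r')
  sorted[1] = r$rrrstrsrstrrs  (last char: 's')
  sorted[2] = rrrstrsrstrrsr$  (last char: '$')
  sorted[3] = rrsr$rrrstrsrst  (last char: 't')
  sorted[4] = rrstrsrstrrsr$r  (last char: 'r')
  sorted[5] = rsr$rrrstrsrstr  (last char: 'r')
  sorted[6] = rsrstrrsr$rrrst  (last char: 't')
  sorted[7] = rstrrsr$rrrstrs  (last char: 's')
  sorted[8] = rstrsrstrrsr$rr  (last char: 'r')
  sorted[9] = sr$rrrstrsrstrr  (last char: 'r')
  sorted[10] = srstrrsr$rrrstr  (last char: 'r')
  sorted[11] = strrsr$rrrstrsr  (last char: 'r')
  sorted[12] = strsrstrrsr$rrr  (last char: 'r')
  sorted[13] = trrsr$rrrstrsrs  (last char: 's')
  sorted[14] = trsrstrrsr$rrrs  (last char: 's')
Last column: rs$trrtsrrrrrss
Original string S is at sorted index 2

Answer: rs$trrtsrrrrrss
2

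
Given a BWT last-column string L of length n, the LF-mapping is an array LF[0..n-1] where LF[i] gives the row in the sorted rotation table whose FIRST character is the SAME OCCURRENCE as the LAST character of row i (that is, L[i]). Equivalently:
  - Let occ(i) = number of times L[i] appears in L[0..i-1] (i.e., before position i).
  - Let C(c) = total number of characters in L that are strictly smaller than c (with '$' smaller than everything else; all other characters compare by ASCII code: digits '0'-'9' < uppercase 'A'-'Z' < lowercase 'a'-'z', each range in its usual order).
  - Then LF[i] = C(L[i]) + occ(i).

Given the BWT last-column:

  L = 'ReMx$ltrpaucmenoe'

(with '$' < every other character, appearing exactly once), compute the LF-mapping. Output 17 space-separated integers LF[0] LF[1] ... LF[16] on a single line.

Answer: 2 5 1 16 0 8 14 13 12 3 15 4 9 6 10 11 7

Derivation:
Char counts: '$':1, 'M':1, 'R':1, 'a':1, 'c':1, 'e':3, 'l':1, 'm':1, 'n':1, 'o':1, 'p':1, 'r':1, 't':1, 'u':1, 'x':1
C (first-col start): C('$')=0, C('M')=1, C('R')=2, C('a')=3, C('c')=4, C('e')=5, C('l')=8, C('m')=9, C('n')=10, C('o')=11, C('p')=12, C('r')=13, C('t')=14, C('u')=15, C('x')=16
L[0]='R': occ=0, LF[0]=C('R')+0=2+0=2
L[1]='e': occ=0, LF[1]=C('e')+0=5+0=5
L[2]='M': occ=0, LF[2]=C('M')+0=1+0=1
L[3]='x': occ=0, LF[3]=C('x')+0=16+0=16
L[4]='$': occ=0, LF[4]=C('$')+0=0+0=0
L[5]='l': occ=0, LF[5]=C('l')+0=8+0=8
L[6]='t': occ=0, LF[6]=C('t')+0=14+0=14
L[7]='r': occ=0, LF[7]=C('r')+0=13+0=13
L[8]='p': occ=0, LF[8]=C('p')+0=12+0=12
L[9]='a': occ=0, LF[9]=C('a')+0=3+0=3
L[10]='u': occ=0, LF[10]=C('u')+0=15+0=15
L[11]='c': occ=0, LF[11]=C('c')+0=4+0=4
L[12]='m': occ=0, LF[12]=C('m')+0=9+0=9
L[13]='e': occ=1, LF[13]=C('e')+1=5+1=6
L[14]='n': occ=0, LF[14]=C('n')+0=10+0=10
L[15]='o': occ=0, LF[15]=C('o')+0=11+0=11
L[16]='e': occ=2, LF[16]=C('e')+2=5+2=7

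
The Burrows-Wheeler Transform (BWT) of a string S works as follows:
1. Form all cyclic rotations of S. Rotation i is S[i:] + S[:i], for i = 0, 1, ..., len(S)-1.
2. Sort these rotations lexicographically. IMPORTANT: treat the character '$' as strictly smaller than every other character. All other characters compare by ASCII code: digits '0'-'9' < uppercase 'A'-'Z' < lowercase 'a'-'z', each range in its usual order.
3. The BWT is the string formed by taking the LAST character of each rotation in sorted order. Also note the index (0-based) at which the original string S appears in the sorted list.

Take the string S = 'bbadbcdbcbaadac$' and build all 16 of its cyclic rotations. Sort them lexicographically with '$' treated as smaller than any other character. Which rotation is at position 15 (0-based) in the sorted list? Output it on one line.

All 16 rotations (rotation i = S[i:]+S[:i]):
  rot[0] = bbadbcdbcbaadac$
  rot[1] = badbcdbcbaadac$b
  rot[2] = adbcdbcbaadac$bb
  rot[3] = dbcdbcbaadac$bba
  rot[4] = bcdbcbaadac$bbad
  rot[5] = cdbcbaadac$bbadb
  rot[6] = dbcbaadac$bbadbc
  rot[7] = bcbaadac$bbadbcd
  rot[8] = cbaadac$bbadbcdb
  rot[9] = baadac$bbadbcdbc
  rot[10] = aadac$bbadbcdbcb
  rot[11] = adac$bbadbcdbcba
  rot[12] = dac$bbadbcdbcbaa
  rot[13] = ac$bbadbcdbcbaad
  rot[14] = c$bbadbcdbcbaada
  rot[15] = $bbadbcdbcbaadac
Sorted (with $ < everything):
  sorted[0] = $bbadbcdbcbaadac
  sorted[1] = aadac$bbadbcdbcb
  sorted[2] = ac$bbadbcdbcbaad
  sorted[3] = adac$bbadbcdbcba
  sorted[4] = adbcdbcbaadac$bb
  sorted[5] = baadac$bbadbcdbc
  sorted[6] = badbcdbcbaadac$b
  sorted[7] = bbadbcdbcbaadac$
  sorted[8] = bcbaadac$bbadbcd
  sorted[9] = bcdbcbaadac$bbad
  sorted[10] = c$bbadbcdbcbaada
  sorted[11] = cbaadac$bbadbcdb
  sorted[12] = cdbcbaadac$bbadb
  sorted[13] = dac$bbadbcdbcbaa
  sorted[14] = dbcbaadac$bbadbc
  sorted[15] = dbcdbcbaadac$bba
sorted[15] = dbcdbcbaadac$bba

Answer: dbcdbcbaadac$bba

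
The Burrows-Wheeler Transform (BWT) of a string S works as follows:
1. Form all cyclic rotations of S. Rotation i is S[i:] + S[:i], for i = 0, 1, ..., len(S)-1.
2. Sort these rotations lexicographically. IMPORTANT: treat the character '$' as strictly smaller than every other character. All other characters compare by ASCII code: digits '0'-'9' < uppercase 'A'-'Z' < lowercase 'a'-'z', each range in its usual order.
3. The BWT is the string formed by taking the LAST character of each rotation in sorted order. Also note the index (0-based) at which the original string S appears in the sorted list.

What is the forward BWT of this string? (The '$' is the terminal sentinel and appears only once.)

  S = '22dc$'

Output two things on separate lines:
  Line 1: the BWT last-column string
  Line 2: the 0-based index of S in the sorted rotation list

Answer: c$2d2
1

Derivation:
All 5 rotations (rotation i = S[i:]+S[:i]):
  rot[0] = 22dc$
  rot[1] = 2dc$2
  rot[2] = dc$22
  rot[3] = c$22d
  rot[4] = $22dc
Sorted (with $ < everything):
  sorted[0] = $22dc  (last char: 'c')
  sorted[1] = 22dc$  (last char: '$')
  sorted[2] = 2dc$2  (last char: '2')
  sorted[3] = c$22d  (last char: 'd')
  sorted[4] = dc$22  (last char: '2')
Last column: c$2d2
Original string S is at sorted index 1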